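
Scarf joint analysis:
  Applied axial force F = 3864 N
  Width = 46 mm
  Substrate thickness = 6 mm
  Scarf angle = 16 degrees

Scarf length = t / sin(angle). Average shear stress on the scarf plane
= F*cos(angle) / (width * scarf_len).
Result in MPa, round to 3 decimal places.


Scarf length = 6 / sin(16 deg) = 21.7677 mm
cos(16 deg) = 0.961262
Shear = 3864 * 0.961262 / (46 * 21.7677)
= 3.709 MPa

3.709


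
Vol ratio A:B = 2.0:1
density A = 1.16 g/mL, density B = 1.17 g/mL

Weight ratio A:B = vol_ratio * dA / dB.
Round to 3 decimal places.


Weight ratio = 2.0 * 1.16 / 1.17
= 1.983

1.983


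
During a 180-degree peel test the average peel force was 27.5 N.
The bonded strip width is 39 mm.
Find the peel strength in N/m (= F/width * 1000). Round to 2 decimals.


Peel strength = F/width * 1000
= 27.5 / 39 * 1000
= 705.13 N/m

705.13


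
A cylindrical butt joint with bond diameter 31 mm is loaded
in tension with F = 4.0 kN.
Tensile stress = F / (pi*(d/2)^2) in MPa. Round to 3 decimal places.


Area = pi * (31/2)^2 = 754.7676 mm^2
Stress = 4.0*1000 / 754.7676
= 5.300 MPa

5.300


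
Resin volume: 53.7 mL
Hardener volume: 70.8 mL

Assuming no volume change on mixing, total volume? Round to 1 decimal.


V_total = 53.7 + 70.8 = 124.5 mL

124.5


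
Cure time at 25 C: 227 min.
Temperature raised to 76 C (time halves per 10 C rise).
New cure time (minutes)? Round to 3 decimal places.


Acceleration factor = 2^(51/10) = 34.2968
New time = 227 / 34.2968 = 6.619 min

6.619


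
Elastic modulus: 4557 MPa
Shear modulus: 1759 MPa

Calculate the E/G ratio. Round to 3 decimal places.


E / G = 4557 / 1759 = 2.591

2.591


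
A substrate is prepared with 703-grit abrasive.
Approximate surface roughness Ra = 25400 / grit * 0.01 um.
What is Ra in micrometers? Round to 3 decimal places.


Ra = 25400 / 703 * 0.01 = 0.361 um

0.361


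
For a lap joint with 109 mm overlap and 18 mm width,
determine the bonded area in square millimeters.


Area = 109 * 18 = 1962 mm^2

1962


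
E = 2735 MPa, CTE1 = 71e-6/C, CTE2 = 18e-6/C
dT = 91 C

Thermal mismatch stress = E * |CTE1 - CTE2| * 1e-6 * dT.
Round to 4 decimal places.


= 2735 * 53e-6 * 91
= 13.1909 MPa

13.1909


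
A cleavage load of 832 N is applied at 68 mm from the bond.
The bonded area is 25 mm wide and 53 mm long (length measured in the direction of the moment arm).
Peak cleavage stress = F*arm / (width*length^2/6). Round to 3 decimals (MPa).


Moment = 832 * 68 = 56576 N*mm
Section modulus = 25 * 2809 / 6 = 70225 / 6 mm^3
Stress = 56576 / (70225 / 6) = 339456 / 70225
= 4.834 MPa

4.834


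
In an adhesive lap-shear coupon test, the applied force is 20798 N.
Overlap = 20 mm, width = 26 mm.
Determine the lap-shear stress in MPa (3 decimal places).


stress = F / (overlap * width)
= 20798 / (20 * 26)
= 39.996 MPa

39.996


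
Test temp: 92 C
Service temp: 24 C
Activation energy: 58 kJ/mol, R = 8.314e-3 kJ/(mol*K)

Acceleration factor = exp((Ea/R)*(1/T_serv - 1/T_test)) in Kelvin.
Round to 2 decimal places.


AF = exp((58/0.008314)*(1/297.15 - 1/365.15))
= 79.20

79.20


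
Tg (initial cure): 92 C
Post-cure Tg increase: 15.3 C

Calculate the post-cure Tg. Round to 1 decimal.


Post-cure Tg = 92 + 15.3 = 107.3 C

107.3


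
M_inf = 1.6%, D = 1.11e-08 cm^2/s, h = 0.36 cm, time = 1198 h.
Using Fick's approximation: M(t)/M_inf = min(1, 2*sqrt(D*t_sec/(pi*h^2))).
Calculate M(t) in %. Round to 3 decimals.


t = 4312800 s
ratio = min(1, 2*sqrt(1.11e-08*4312800/(pi*0.1296)))
= 0.685794
M(t) = 1.6 * 0.685794 = 1.097%

1.097


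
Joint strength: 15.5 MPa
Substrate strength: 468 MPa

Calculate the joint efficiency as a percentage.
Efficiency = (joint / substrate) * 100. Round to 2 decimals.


Efficiency = (15.5 / 468) * 100 = 3.31%

3.31


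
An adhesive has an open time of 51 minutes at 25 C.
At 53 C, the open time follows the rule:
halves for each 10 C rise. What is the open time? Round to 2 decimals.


Factor = 2^((53-25)/10) = 6.9644
Open time = 51 / 6.9644 = 7.32 min

7.32


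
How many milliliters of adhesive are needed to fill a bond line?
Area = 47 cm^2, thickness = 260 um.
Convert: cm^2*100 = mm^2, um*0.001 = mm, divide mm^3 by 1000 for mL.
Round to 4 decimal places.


= (47 * 100) * (260 * 0.001) / 1000
= 1.2220 mL

1.2220


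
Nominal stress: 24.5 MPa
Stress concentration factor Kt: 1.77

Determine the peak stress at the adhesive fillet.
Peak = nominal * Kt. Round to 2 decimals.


Peak stress = 24.5 * 1.77
= 43.37 MPa

43.37


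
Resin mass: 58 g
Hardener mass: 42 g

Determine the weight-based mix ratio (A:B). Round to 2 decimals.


Ratio = 58 / 42 = 1.38

1.38


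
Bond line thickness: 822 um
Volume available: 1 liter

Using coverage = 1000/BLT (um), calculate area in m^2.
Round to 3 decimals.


1 L = 1e6 mm^3, thickness = 822 um = 0.822 mm
Area = 1e6 / 0.822 mm^2 = (1e6 / 0.822) / 1e6 m^2 = 1000 / 822 m^2
= 1.217 m^2

1.217


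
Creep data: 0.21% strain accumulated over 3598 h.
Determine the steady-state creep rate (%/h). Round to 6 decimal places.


Rate = 0.21 / 3598 = 0.000058 %/h

0.000058


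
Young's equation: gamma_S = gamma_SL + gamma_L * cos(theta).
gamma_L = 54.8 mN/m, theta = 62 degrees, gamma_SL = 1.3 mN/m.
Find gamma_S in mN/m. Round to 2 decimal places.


cos(62 deg) = 0.469472
gamma_S = 1.3 + 54.8 * 0.469472
= 27.03 mN/m

27.03


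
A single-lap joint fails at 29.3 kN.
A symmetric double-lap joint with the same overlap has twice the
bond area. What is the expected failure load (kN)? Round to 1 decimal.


Double-lap load = 2 * 29.3 = 58.6 kN

58.6


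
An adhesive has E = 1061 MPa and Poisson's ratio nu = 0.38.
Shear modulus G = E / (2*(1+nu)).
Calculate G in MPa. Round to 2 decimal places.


G = 1061 / (2*(1+0.38))
= 1061 / 2.76
= 384.42 MPa

384.42


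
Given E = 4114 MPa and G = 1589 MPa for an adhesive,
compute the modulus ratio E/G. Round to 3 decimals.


E/G ratio = 4114 / 1589 = 2.589

2.589


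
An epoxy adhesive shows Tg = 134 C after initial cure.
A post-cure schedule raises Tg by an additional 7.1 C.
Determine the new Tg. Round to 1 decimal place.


New Tg = 134 + 7.1
= 141.1 C

141.1


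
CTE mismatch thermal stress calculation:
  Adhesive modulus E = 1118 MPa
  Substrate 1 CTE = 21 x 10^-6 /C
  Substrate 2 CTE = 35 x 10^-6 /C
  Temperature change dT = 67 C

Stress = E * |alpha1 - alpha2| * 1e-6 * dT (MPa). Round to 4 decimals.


delta_alpha = |21 - 35| = 14 x 10^-6/C
Stress = 1118 * 14e-6 * 67
= 1.0487 MPa

1.0487


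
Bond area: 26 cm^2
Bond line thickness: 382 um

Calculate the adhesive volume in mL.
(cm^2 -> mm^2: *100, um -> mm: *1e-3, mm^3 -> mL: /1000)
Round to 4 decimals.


V = 26*100 * 382*1e-3 / 1000
= 0.9932 mL

0.9932


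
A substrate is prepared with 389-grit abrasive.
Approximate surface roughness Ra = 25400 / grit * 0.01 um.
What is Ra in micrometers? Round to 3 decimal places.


Ra = 25400 / 389 * 0.01 = 0.653 um

0.653


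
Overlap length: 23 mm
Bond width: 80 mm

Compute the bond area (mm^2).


Bond area = 23 * 80 = 1840 mm^2

1840


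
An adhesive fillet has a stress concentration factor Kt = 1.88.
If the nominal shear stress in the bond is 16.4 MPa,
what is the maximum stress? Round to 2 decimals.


Max stress = 16.4 * 1.88 = 30.83 MPa

30.83


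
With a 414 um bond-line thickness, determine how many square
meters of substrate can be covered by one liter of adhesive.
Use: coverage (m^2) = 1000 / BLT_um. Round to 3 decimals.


Coverage = 1000 / 414 = 2.415 m^2

2.415


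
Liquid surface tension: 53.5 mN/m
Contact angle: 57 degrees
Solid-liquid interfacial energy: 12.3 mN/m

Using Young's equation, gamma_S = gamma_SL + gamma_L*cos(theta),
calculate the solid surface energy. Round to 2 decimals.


gamma_S = 12.3 + 53.5 * cos(57)
= 41.44 mN/m

41.44


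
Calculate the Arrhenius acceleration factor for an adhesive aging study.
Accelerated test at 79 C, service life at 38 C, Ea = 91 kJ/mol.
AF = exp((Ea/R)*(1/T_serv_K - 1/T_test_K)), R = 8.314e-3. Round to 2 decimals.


T_test = 352.15 K, T_serv = 311.15 K
Ea/R = 91 / 0.008314 = 10945.39
AF = exp(10945.39 * (1/311.15 - 1/352.15))
= 60.08

60.08


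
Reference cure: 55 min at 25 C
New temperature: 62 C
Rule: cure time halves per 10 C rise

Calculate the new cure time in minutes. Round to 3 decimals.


factor = 2^((62-25)/10) = 12.9960
t_new = 55 / 12.9960 = 4.232 min

4.232


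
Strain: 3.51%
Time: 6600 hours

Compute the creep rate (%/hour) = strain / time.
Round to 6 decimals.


Creep rate = 3.51 / 6600
= 0.000532 %/h

0.000532


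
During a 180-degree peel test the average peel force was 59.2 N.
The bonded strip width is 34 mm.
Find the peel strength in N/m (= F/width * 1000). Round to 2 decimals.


Peel strength = F/width * 1000
= 59.2 / 34 * 1000
= 1741.18 N/m

1741.18


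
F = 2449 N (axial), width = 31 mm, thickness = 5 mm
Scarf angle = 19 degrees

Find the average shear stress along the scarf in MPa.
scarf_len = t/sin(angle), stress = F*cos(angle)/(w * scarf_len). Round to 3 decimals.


scarf_len = 5/sin(19 deg) = 15.3578
cos(19 deg) = 0.945519
stress = 2449*0.945519/(31*15.3578) = 4.864 MPa

4.864


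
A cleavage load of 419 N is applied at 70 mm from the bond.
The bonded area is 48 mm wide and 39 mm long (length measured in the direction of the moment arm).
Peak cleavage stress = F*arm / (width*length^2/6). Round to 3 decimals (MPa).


Moment = 419 * 70 = 29330 N*mm
Section modulus = 48 * 1521 / 6 = 73008 / 6 mm^3
Stress = 29330 / (73008 / 6) = 175980 / 73008
= 2.410 MPa

2.410


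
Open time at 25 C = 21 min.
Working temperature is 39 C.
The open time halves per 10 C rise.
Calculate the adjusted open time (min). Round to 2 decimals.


factor = 2^((39 - 25) / 10) = 2.6390
ot = 21 / 2.6390 = 7.96 min

7.96


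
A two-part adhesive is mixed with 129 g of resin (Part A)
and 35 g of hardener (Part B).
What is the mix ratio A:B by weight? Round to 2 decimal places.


Mix ratio = mass_A / mass_B
= 129 / 35
= 3.69

3.69


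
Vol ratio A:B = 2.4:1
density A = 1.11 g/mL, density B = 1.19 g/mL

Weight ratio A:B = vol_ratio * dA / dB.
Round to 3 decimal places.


Weight ratio = 2.4 * 1.11 / 1.19
= 2.239

2.239


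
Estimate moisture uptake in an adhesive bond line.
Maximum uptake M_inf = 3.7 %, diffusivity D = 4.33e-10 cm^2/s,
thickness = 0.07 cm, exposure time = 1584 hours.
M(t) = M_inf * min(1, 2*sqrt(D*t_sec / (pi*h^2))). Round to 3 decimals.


Convert time: 1584 h = 5702400 s
ratio = min(1, 2*sqrt(4.33e-10*5702400/(pi*0.07^2)))
= 0.800995
M(t) = 3.7 * 0.800995 = 2.964%

2.964


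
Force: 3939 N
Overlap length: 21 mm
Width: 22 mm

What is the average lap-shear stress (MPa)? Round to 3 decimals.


Average shear stress = F / (overlap * width)
= 3939 / (21 * 22)
= 8.526 MPa

8.526


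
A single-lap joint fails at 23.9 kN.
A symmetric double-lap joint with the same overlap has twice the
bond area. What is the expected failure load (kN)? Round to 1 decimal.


Double-lap load = 2 * 23.9 = 47.8 kN

47.8


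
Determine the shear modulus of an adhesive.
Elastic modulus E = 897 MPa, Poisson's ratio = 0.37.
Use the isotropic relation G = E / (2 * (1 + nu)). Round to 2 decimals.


G = 897 / (2*(1+0.37)) = 897 / 2.74
= 327.37 MPa

327.37


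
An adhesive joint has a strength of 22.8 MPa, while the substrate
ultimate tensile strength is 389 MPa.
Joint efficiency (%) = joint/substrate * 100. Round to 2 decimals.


Efficiency = 22.8 / 389 * 100
= 5.86%

5.86


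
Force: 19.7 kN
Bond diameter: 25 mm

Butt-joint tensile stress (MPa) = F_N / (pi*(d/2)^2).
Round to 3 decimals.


F_N = 19.7 * 1000 = 19700.0 N
A = pi*(12.5)^2 = 490.8739 mm^2
stress = 19700.0 / 490.8739 = 40.133 MPa

40.133


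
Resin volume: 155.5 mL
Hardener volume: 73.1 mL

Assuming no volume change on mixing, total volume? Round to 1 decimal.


V_total = 155.5 + 73.1 = 228.6 mL

228.6


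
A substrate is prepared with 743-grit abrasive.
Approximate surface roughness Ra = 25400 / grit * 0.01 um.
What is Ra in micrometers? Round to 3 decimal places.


Ra = 25400 / 743 * 0.01 = 0.342 um

0.342


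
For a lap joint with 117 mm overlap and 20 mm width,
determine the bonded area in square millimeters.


Area = 117 * 20 = 2340 mm^2

2340


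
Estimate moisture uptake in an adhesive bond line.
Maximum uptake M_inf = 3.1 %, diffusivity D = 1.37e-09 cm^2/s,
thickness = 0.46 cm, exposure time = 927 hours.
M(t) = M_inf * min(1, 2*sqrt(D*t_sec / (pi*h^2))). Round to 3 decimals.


Convert time: 927 h = 3337200 s
ratio = min(1, 2*sqrt(1.37e-09*3337200/(pi*0.46^2)))
= 0.165863
M(t) = 3.1 * 0.165863 = 0.514%

0.514


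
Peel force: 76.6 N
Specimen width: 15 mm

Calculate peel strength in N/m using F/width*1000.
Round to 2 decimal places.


Peel strength = 76.6 / 15 * 1000 = 5106.67 N/m

5106.67


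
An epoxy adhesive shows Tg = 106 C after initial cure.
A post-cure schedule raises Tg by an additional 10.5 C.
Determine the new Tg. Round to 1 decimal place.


New Tg = 106 + 10.5
= 116.5 C

116.5


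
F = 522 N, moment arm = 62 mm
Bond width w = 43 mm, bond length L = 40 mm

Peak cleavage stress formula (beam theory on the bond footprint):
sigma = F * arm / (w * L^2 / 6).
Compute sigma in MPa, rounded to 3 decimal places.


sigma = (522 * 62) / (43 * 1600 / 6)
= 32364 * 6 / 68800
= 194184 / 68800
= 2.822 MPa

2.822


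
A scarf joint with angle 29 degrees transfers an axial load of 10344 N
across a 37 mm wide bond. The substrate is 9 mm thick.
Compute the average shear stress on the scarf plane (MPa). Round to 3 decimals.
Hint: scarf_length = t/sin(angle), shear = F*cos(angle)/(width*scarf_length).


scarf_length = 9 / sin(29 deg) = 18.5640 mm
cos(29 deg) = 0.874620
shear stress = 10344 * 0.874620 / (37 * 18.5640)
= 13.171 MPa

13.171


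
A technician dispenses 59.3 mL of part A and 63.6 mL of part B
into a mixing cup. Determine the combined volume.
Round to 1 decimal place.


Combined volume = 59.3 + 63.6
= 122.9 mL

122.9


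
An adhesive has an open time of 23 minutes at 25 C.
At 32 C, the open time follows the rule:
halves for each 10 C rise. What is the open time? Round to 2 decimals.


Factor = 2^((32-25)/10) = 1.6245
Open time = 23 / 1.6245 = 14.16 min

14.16


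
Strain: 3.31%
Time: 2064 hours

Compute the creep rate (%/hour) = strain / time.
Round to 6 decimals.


Creep rate = 3.31 / 2064
= 0.001604 %/h

0.001604


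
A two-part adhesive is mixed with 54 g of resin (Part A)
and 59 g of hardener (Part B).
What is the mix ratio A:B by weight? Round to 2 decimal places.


Mix ratio = mass_A / mass_B
= 54 / 59
= 0.92

0.92


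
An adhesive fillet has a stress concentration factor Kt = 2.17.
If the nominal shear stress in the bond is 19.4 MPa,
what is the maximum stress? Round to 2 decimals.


Max stress = 19.4 * 2.17 = 42.10 MPa

42.10


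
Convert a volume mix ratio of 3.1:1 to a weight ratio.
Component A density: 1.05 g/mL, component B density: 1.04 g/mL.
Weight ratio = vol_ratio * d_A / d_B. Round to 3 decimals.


= 3.1 * 1.05 / 1.04 = 3.130

3.130


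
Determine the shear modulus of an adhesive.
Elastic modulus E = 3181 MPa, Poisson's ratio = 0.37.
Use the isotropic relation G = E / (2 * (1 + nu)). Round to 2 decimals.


G = 3181 / (2*(1+0.37)) = 3181 / 2.74
= 1160.95 MPa

1160.95


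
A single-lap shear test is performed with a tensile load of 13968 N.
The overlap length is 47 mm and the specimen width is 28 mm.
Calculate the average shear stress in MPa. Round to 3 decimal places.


Shear stress = F / (overlap * width)
= 13968 / (47 * 28)
= 13968 / 1316
= 10.614 MPa

10.614


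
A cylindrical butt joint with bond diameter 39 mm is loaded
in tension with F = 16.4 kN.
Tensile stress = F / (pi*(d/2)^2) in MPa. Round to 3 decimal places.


Area = pi * (39/2)^2 = 1194.5906 mm^2
Stress = 16.4*1000 / 1194.5906
= 13.729 MPa

13.729


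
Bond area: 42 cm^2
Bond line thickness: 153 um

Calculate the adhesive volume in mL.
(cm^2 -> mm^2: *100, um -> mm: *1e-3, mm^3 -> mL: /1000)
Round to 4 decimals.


V = 42*100 * 153*1e-3 / 1000
= 0.6426 mL

0.6426


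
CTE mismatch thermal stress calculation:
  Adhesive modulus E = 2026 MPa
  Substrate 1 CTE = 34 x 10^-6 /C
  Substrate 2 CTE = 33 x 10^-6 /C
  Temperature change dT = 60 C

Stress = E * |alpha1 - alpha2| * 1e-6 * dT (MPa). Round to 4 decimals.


delta_alpha = |34 - 33| = 1 x 10^-6/C
Stress = 2026 * 1e-6 * 60
= 0.1216 MPa

0.1216


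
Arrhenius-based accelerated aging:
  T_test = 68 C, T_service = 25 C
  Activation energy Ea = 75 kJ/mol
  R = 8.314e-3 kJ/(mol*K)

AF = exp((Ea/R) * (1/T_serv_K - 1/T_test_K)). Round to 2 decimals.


T_test_K = 341.15, T_serv_K = 298.15
AF = exp((75/8.314e-3) * (1/298.15 - 1/341.15))
= 45.32

45.32


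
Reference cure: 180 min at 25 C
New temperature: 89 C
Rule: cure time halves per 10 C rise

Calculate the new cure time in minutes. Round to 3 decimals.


factor = 2^((89-25)/10) = 84.4485
t_new = 180 / 84.4485 = 2.131 min

2.131


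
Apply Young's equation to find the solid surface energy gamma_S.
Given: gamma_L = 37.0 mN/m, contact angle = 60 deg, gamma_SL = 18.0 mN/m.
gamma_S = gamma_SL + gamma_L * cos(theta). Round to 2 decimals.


theta_rad = 60 * pi/180 = 1.047198
gamma_S = 18.0 + 37.0 * cos(1.047198)
= 36.50 mN/m

36.50


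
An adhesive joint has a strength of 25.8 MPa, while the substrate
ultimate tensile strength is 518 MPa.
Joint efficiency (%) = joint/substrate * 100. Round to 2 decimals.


Efficiency = 25.8 / 518 * 100
= 4.98%

4.98


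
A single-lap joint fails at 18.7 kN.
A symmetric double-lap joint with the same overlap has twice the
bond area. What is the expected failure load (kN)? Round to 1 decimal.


Double-lap load = 2 * 18.7 = 37.4 kN

37.4


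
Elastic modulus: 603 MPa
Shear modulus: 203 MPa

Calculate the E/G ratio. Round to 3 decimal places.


E / G = 603 / 203 = 2.970

2.970


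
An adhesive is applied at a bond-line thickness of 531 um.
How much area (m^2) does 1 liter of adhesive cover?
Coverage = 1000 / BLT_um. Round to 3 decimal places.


Coverage = 1000 / 531 = 1.883 m^2

1.883


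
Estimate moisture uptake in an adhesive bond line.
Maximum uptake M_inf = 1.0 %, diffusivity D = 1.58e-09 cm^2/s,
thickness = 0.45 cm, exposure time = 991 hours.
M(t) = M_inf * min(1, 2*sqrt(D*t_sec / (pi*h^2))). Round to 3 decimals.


Convert time: 991 h = 3567600 s
ratio = min(1, 2*sqrt(1.58e-09*3567600/(pi*0.45^2)))
= 0.188260
M(t) = 1.0 * 0.188260 = 0.188%

0.188


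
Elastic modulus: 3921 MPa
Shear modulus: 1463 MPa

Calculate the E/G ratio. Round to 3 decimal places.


E / G = 3921 / 1463 = 2.680

2.680


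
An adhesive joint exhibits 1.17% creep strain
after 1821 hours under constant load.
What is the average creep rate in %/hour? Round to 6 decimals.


Creep rate = strain / time
= 1.17 / 1821
= 0.000643 %/h

0.000643


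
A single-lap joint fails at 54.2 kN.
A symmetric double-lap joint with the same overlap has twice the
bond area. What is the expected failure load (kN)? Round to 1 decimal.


Double-lap load = 2 * 54.2 = 108.4 kN

108.4


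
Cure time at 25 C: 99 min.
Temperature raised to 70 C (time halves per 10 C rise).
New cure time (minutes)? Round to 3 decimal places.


Acceleration factor = 2^(45/10) = 22.6274
New time = 99 / 22.6274 = 4.375 min

4.375


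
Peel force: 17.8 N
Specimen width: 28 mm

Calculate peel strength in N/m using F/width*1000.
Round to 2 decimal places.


Peel strength = 17.8 / 28 * 1000 = 635.71 N/m

635.71


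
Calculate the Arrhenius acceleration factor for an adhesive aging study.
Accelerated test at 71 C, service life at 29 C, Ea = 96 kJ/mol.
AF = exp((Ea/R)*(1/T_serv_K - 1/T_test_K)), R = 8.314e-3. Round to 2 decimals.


T_test = 344.15 K, T_serv = 302.15 K
Ea/R = 96 / 0.008314 = 11546.79
AF = exp(11546.79 * (1/302.15 - 1/344.15))
= 106.04

106.04


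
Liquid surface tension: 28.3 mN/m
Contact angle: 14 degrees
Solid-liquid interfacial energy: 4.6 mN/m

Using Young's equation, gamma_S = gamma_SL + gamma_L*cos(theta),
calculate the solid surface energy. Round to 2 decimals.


gamma_S = 4.6 + 28.3 * cos(14)
= 32.06 mN/m

32.06


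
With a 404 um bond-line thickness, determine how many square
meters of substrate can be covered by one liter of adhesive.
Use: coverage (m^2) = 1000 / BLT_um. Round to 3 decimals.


Coverage = 1000 / 404 = 2.475 m^2

2.475


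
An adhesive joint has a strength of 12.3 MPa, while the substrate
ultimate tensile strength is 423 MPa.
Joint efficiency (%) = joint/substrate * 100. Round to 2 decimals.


Efficiency = 12.3 / 423 * 100
= 2.91%

2.91


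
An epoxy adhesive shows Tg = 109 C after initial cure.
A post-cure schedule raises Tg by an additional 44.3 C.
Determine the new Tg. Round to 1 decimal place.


New Tg = 109 + 44.3
= 153.3 C

153.3


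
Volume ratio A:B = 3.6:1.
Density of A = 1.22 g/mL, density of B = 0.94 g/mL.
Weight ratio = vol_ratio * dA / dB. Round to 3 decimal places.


Wt ratio = 3.6 * 1.22 / 0.94
= 4.672

4.672


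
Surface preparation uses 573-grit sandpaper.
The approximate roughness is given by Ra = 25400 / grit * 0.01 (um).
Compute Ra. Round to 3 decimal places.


Ra = 25400 / 573 * 0.01
= 254 / 573
= 0.443 um

0.443


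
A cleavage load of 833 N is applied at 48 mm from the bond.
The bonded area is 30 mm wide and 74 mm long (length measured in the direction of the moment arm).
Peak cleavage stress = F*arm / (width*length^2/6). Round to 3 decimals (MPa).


Moment = 833 * 48 = 39984 N*mm
Section modulus = 30 * 5476 / 6 = 164280 / 6 mm^3
Stress = 39984 / (164280 / 6) = 239904 / 164280
= 1.460 MPa

1.460


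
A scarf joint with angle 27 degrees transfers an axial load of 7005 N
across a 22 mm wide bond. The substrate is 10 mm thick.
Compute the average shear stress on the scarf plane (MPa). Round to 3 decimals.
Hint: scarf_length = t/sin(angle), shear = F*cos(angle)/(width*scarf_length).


scarf_length = 10 / sin(27 deg) = 22.0269 mm
cos(27 deg) = 0.891007
shear stress = 7005 * 0.891007 / (22 * 22.0269)
= 12.880 MPa

12.880


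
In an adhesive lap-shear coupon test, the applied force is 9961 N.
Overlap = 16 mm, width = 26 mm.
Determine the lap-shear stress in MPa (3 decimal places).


stress = F / (overlap * width)
= 9961 / (16 * 26)
= 23.945 MPa

23.945


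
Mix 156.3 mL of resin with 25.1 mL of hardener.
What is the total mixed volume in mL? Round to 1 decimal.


Total = 156.3 + 25.1 = 181.4 mL

181.4


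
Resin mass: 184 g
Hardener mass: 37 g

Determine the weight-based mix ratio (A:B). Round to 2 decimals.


Ratio = 184 / 37 = 4.97

4.97


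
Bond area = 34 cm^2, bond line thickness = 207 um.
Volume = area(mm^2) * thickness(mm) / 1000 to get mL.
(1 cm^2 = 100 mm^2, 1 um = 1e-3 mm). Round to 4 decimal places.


area_mm2 = 34 * 100 = 3400
blt_mm = 207 * 1e-3 = 0.207
vol_mm3 = 3400 * 0.207 = 703.8
vol_mL = 703.8 / 1000 = 0.7038 mL

0.7038


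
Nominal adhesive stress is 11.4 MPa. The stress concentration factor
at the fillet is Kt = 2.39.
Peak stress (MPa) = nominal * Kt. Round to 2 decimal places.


Peak = 11.4 * 2.39 = 27.25 MPa

27.25


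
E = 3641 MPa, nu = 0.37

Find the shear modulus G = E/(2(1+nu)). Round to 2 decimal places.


G = 3641 / (2 * 1.37)
= 1328.83 MPa

1328.83


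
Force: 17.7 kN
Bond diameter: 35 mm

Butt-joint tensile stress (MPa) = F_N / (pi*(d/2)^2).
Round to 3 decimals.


F_N = 17.7 * 1000 = 17700.0 N
A = pi*(17.5)^2 = 962.1128 mm^2
stress = 17700.0 / 962.1128 = 18.397 MPa

18.397


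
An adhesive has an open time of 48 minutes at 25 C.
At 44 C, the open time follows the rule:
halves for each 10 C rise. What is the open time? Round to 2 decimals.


Factor = 2^((44-25)/10) = 3.7321
Open time = 48 / 3.7321 = 12.86 min

12.86


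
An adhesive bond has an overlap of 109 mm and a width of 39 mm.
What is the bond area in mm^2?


Bond area = overlap * width
= 109 * 39
= 4251 mm^2

4251


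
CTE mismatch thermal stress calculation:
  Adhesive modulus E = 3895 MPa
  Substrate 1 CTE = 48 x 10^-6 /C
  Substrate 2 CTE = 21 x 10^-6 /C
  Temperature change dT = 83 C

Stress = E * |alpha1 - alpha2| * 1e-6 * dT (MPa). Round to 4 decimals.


delta_alpha = |48 - 21| = 27 x 10^-6/C
Stress = 3895 * 27e-6 * 83
= 8.7287 MPa

8.7287


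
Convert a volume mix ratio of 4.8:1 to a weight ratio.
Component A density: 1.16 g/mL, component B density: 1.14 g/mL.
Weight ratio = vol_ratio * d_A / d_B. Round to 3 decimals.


= 4.8 * 1.16 / 1.14 = 4.884

4.884


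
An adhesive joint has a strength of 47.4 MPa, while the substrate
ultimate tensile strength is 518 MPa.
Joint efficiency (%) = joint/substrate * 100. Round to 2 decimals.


Efficiency = 47.4 / 518 * 100
= 9.15%

9.15


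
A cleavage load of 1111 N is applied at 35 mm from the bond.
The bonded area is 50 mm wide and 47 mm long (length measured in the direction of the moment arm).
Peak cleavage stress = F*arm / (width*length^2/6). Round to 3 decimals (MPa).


Moment = 1111 * 35 = 38885 N*mm
Section modulus = 50 * 2209 / 6 = 110450 / 6 mm^3
Stress = 38885 / (110450 / 6) = 233310 / 110450
= 2.112 MPa

2.112


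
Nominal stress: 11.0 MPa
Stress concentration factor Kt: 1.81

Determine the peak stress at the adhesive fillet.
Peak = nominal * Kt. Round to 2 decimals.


Peak stress = 11.0 * 1.81
= 19.91 MPa

19.91


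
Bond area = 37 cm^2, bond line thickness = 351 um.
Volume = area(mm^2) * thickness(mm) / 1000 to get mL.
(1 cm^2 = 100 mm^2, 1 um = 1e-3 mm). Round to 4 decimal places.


area_mm2 = 37 * 100 = 3700
blt_mm = 351 * 1e-3 = 0.351
vol_mm3 = 3700 * 0.351 = 1298.7
vol_mL = 1298.7 / 1000 = 1.2987 mL

1.2987


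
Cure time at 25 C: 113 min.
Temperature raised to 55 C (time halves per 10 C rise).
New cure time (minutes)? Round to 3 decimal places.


Acceleration factor = 2^(30/10) = 8.0000
New time = 113 / 8.0000 = 14.125 min

14.125


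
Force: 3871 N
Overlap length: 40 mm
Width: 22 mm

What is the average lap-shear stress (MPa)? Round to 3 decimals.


Average shear stress = F / (overlap * width)
= 3871 / (40 * 22)
= 4.399 MPa

4.399


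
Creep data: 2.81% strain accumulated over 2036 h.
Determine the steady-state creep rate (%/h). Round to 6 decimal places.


Rate = 2.81 / 2036 = 0.001380 %/h

0.001380


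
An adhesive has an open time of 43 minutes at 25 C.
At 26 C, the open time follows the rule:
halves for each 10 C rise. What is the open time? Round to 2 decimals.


Factor = 2^((26-25)/10) = 1.0718
Open time = 43 / 1.0718 = 40.12 min

40.12


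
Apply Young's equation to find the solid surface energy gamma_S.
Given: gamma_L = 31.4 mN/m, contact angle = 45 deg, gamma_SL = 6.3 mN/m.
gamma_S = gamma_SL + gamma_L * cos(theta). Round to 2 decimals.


theta_rad = 45 * pi/180 = 0.785398
gamma_S = 6.3 + 31.4 * cos(0.785398)
= 28.50 mN/m

28.50


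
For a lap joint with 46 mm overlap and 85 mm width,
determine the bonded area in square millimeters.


Area = 46 * 85 = 3910 mm^2

3910


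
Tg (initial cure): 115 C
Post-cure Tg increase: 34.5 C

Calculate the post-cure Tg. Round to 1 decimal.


Post-cure Tg = 115 + 34.5 = 149.5 C

149.5


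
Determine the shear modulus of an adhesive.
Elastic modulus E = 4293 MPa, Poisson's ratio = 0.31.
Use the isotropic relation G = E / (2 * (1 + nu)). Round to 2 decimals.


G = 4293 / (2*(1+0.31)) = 4293 / 2.62
= 1638.55 MPa

1638.55


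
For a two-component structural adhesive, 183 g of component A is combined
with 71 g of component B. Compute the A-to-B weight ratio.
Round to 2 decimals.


Weight ratio A:B = 183 / 71
= 2.58

2.58


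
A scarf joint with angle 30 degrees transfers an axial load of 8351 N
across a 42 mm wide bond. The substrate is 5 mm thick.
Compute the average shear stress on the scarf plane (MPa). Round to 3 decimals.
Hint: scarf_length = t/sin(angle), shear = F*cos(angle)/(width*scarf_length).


scarf_length = 5 / sin(30 deg) = 10.0000 mm
cos(30 deg) = 0.866025
shear stress = 8351 * 0.866025 / (42 * 10.0000)
= 17.219 MPa

17.219


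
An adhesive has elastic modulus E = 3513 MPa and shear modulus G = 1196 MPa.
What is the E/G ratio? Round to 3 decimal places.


E/G = 3513 / 1196 = 2.937

2.937


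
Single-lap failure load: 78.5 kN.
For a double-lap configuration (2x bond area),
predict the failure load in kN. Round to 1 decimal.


Failure load = 78.5 * 2 = 157.0 kN

157.0


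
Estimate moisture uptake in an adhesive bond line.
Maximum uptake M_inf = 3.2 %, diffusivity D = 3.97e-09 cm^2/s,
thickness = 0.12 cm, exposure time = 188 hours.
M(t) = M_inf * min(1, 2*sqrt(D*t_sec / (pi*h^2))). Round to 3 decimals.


Convert time: 188 h = 676800 s
ratio = min(1, 2*sqrt(3.97e-09*676800/(pi*0.12^2)))
= 0.487415
M(t) = 3.2 * 0.487415 = 1.560%

1.560


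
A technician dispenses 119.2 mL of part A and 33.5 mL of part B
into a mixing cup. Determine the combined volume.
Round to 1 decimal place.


Combined volume = 119.2 + 33.5
= 152.7 mL

152.7


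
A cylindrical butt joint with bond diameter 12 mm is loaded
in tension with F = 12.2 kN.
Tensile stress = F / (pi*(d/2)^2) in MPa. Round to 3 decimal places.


Area = pi * (12/2)^2 = 113.0973 mm^2
Stress = 12.2*1000 / 113.0973
= 107.872 MPa

107.872


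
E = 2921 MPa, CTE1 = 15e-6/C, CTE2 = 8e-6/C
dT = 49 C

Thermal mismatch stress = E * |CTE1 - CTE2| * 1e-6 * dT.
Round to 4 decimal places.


= 2921 * 7e-6 * 49
= 1.0019 MPa

1.0019


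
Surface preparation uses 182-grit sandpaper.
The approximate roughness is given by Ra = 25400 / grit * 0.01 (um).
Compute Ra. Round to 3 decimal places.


Ra = 25400 / 182 * 0.01
= 254 / 182
= 1.396 um

1.396


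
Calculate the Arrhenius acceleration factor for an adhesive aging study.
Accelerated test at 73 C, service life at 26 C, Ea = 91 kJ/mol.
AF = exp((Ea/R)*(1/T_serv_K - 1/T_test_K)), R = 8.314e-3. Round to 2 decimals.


T_test = 346.15 K, T_serv = 299.15 K
Ea/R = 91 / 0.008314 = 10945.39
AF = exp(10945.39 * (1/299.15 - 1/346.15))
= 143.73

143.73


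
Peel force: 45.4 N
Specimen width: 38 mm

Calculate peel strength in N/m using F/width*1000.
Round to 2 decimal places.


Peel strength = 45.4 / 38 * 1000 = 1194.74 N/m

1194.74


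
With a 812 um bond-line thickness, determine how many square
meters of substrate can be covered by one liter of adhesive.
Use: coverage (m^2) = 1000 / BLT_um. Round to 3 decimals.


Coverage = 1000 / 812 = 1.232 m^2

1.232


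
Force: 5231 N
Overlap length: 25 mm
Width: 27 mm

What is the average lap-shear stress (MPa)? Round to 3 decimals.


Average shear stress = F / (overlap * width)
= 5231 / (25 * 27)
= 7.750 MPa

7.750


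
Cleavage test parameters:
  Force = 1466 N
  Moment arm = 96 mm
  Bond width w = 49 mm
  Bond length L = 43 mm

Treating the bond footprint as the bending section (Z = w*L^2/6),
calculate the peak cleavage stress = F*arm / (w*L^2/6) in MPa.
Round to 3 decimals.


M = 1466 * 96 = 140736 N*mm
Z = 49 * 43^2 / 6 = 90601 / 6 mm^3
sigma = M / Z = 6 * 140736 / 90601 = 844416 / 90601
= 9.320 MPa

9.320


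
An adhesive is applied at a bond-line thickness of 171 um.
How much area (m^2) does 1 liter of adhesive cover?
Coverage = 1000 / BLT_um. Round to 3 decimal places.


Coverage = 1000 / 171 = 5.848 m^2

5.848


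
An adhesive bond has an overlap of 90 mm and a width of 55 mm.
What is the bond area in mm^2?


Bond area = overlap * width
= 90 * 55
= 4950 mm^2

4950


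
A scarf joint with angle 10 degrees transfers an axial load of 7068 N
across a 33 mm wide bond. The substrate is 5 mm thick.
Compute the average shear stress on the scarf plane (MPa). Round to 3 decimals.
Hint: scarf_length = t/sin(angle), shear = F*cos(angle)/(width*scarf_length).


scarf_length = 5 / sin(10 deg) = 28.7939 mm
cos(10 deg) = 0.984808
shear stress = 7068 * 0.984808 / (33 * 28.7939)
= 7.325 MPa

7.325


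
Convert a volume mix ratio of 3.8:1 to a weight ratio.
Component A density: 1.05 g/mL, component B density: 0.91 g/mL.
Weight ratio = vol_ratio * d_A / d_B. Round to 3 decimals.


= 3.8 * 1.05 / 0.91 = 4.385

4.385


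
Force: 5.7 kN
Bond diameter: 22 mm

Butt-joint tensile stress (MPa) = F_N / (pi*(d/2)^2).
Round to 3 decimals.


F_N = 5.7 * 1000 = 5700.0 N
A = pi*(11.0)^2 = 380.1327 mm^2
stress = 5700.0 / 380.1327 = 14.995 MPa

14.995


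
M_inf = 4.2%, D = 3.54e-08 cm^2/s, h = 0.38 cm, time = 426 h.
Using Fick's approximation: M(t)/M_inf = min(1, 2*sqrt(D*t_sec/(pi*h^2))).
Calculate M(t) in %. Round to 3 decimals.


t = 1533600 s
ratio = min(1, 2*sqrt(3.54e-08*1533600/(pi*0.1444)))
= 0.691877
M(t) = 4.2 * 0.691877 = 2.906%

2.906


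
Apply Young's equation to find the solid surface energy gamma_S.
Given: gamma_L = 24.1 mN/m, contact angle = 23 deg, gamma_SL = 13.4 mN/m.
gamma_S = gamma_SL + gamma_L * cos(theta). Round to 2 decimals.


theta_rad = 23 * pi/180 = 0.401426
gamma_S = 13.4 + 24.1 * cos(0.401426)
= 35.58 mN/m

35.58


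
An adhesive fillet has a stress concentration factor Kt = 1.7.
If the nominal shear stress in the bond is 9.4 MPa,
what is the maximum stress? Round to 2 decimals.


Max stress = 9.4 * 1.7 = 15.98 MPa

15.98


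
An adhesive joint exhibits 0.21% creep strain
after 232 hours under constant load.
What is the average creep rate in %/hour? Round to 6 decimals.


Creep rate = strain / time
= 0.21 / 232
= 0.000905 %/h

0.000905


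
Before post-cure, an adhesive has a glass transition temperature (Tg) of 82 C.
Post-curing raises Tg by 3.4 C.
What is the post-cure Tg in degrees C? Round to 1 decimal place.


Tg_post = Tg_base + delta_Tg
= 82 + 3.4
= 85.4 C

85.4


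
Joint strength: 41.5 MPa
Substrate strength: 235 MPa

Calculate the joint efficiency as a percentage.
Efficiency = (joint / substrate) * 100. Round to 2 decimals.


Efficiency = (41.5 / 235) * 100 = 17.66%

17.66


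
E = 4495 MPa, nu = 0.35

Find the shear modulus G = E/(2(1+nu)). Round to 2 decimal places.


G = 4495 / (2 * 1.35)
= 1664.81 MPa

1664.81


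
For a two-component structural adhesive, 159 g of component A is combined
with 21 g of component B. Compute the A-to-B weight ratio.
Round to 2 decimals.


Weight ratio A:B = 159 / 21
= 7.57

7.57


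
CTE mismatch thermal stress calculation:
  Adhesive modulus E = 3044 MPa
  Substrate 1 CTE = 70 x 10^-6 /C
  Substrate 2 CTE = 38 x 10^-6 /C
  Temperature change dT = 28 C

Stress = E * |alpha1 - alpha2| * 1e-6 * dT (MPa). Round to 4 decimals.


delta_alpha = |70 - 38| = 32 x 10^-6/C
Stress = 3044 * 32e-6 * 28
= 2.7274 MPa

2.7274


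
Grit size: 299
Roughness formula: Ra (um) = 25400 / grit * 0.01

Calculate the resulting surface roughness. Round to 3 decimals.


Ra = 25400 / 299 * 0.01
= 0.849 um

0.849


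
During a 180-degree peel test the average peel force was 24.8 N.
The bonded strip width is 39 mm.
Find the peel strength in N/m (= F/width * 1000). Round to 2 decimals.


Peel strength = F/width * 1000
= 24.8 / 39 * 1000
= 635.90 N/m

635.90


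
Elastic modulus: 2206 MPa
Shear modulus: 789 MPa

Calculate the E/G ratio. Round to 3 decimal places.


E / G = 2206 / 789 = 2.796

2.796


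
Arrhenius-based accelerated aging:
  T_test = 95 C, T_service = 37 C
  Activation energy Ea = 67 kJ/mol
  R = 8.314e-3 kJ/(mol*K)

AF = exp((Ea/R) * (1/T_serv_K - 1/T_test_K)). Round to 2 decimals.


T_test_K = 368.15, T_serv_K = 310.15
AF = exp((67/8.314e-3) * (1/310.15 - 1/368.15))
= 59.95

59.95


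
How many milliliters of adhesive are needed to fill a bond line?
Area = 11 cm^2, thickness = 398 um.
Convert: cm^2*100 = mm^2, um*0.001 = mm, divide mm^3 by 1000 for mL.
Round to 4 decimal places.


= (11 * 100) * (398 * 0.001) / 1000
= 0.4378 mL

0.4378


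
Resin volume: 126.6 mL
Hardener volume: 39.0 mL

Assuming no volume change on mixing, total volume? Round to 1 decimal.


V_total = 126.6 + 39.0 = 165.6 mL

165.6


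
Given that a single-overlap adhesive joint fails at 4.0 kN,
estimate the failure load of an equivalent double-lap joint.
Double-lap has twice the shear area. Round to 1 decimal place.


Double-lap factor = 2
Expected load = 4.0 * 2 = 8.0 kN

8.0


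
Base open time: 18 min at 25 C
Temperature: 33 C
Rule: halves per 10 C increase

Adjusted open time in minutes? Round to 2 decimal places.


Acceleration = 2^((33-25)/10) = 1.7411
Open time = 18 / 1.7411 = 10.34 min

10.34


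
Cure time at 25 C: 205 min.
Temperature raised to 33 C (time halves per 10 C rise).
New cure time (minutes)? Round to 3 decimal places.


Acceleration factor = 2^(8/10) = 1.7411
New time = 205 / 1.7411 = 117.742 min

117.742


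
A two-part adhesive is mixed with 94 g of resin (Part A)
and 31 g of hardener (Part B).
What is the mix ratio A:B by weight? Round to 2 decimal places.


Mix ratio = mass_A / mass_B
= 94 / 31
= 3.03

3.03


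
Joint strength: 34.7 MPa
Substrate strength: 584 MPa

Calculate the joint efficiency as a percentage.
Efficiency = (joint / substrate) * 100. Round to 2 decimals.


Efficiency = (34.7 / 584) * 100 = 5.94%

5.94


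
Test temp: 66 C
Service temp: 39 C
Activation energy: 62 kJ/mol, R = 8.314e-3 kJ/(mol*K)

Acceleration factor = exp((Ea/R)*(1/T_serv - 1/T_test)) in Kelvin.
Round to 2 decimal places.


AF = exp((62/0.008314)*(1/312.15 - 1/339.15))
= 6.70

6.70


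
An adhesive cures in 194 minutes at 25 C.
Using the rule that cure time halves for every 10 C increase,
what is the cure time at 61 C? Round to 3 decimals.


Factor = 2^((61 - 25) / 10) = 12.1257
Cure time = 194 / 12.1257
= 15.999 minutes

15.999


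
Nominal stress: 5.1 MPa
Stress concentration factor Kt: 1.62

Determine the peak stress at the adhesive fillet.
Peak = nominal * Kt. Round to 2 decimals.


Peak stress = 5.1 * 1.62
= 8.26 MPa

8.26


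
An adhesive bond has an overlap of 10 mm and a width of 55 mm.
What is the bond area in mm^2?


Bond area = overlap * width
= 10 * 55
= 550 mm^2

550


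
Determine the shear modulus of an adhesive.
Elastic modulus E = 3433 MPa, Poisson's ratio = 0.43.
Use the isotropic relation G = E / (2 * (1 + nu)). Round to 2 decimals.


G = 3433 / (2*(1+0.43)) = 3433 / 2.86
= 1200.35 MPa

1200.35


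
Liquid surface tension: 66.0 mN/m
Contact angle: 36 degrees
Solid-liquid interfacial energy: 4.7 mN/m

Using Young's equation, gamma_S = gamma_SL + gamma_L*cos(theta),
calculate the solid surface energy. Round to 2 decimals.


gamma_S = 4.7 + 66.0 * cos(36)
= 58.10 mN/m

58.10


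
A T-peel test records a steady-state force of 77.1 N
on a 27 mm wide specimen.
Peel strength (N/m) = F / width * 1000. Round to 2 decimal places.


Peel strength = 77.1 / 27 * 1000
= 2855.56 N/m

2855.56


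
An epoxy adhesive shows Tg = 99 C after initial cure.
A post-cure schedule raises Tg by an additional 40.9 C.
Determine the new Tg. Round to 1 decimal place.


New Tg = 99 + 40.9
= 139.9 C

139.9


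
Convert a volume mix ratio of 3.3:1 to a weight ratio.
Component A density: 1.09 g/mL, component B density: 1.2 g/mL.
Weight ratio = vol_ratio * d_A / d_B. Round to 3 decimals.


= 3.3 * 1.09 / 1.2 = 2.998

2.998


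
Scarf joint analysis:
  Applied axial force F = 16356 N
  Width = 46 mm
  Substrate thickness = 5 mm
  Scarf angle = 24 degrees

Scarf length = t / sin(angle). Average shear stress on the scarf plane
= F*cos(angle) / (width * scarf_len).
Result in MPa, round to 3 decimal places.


Scarf length = 5 / sin(24 deg) = 12.2930 mm
cos(24 deg) = 0.913545
Shear = 16356 * 0.913545 / (46 * 12.2930)
= 26.424 MPa

26.424


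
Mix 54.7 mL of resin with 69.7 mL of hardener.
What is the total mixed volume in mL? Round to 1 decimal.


Total = 54.7 + 69.7 = 124.4 mL

124.4
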